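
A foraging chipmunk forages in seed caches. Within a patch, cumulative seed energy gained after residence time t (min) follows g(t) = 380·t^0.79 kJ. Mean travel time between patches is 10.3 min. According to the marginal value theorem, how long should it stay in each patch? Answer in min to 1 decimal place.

38.7 min

Optimal t* satisfies g'(t*) = g(t*)/(T + t*).
g'(t) = 0.79·380·t^-0.21. Setting 0.79·380·t^-0.21 = 380·t^0.79/(10.3+t) gives 0.79(10.3+t) = t, so 0.21·t = 0.79×10.3.
t* = 0.79×10.3/0.21 = 38.75 min.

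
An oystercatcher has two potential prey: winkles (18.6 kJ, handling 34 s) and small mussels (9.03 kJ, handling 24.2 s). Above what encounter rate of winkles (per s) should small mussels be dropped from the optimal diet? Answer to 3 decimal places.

At the threshold, the rate on winkles alone equals the profitability of small mussels: λ·18.6/(1 + λ·34) = 9.03/24.2 = 0.3731.
Rearranging, λ(18.6 − 0.3731×34) = 0.3731, so λ = 0.3731/5.913 = 0.0631 per s.

0.063 per s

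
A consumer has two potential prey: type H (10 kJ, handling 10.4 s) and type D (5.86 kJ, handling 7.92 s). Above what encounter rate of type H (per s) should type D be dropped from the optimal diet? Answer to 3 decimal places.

At the threshold, the rate on type H alone equals the profitability of type D: λ·10/(1 + λ·10.4) = 5.86/7.92 = 0.7399.
Rearranging, λ(10 − 0.7399×10.4) = 0.7399, so λ = 0.7399/2.305 = 0.321 per s.

0.321 per s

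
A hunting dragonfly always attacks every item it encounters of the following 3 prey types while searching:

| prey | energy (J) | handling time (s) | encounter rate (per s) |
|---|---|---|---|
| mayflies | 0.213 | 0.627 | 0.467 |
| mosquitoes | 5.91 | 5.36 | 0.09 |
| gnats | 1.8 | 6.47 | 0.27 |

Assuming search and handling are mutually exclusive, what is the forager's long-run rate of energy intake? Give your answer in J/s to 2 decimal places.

R = (0.467×0.213 + 0.09×5.91 + 0.27×1.8) / (1 + 0.467×0.627 + 0.09×5.36 + 0.27×6.47) = 1.117/3.522 = 0.3172 J/s.

0.32 J/s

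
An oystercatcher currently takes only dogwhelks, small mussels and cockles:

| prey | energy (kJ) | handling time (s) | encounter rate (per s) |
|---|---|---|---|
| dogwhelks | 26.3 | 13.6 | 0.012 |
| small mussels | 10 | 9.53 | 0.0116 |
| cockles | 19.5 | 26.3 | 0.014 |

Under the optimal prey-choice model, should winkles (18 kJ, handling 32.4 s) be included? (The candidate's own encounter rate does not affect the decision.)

Intake rate on the current diet: R = (0.012×26.3 + 0.0116×10 + 0.014×19.5) / (1 + 0.012×13.6 + 0.0116×9.53 + 0.014×26.3) = 0.7046/1.642 = 0.4291 kJ/s.
winkles: E/h = 18/32.4 = 0.5556 kJ/s.
0.5556 > 0.4291, so adding winkles raises the average — include it.

Yes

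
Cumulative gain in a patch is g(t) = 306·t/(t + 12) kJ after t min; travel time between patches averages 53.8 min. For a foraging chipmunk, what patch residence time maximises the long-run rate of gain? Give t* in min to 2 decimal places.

Maximise g(t)/(T+t): set derivative to zero → g'(t)(T+t) = g(t).
g'(t) = 306·12/(t + 12)². Setting 306·12/(t+12)² = 306t/[(t+12)(53.8+t)] gives 12(53.8+t) = t(t+12), so t² = 12×53.8 = 645.6.
t* = √645.6 = 25.41 min.

25.41 min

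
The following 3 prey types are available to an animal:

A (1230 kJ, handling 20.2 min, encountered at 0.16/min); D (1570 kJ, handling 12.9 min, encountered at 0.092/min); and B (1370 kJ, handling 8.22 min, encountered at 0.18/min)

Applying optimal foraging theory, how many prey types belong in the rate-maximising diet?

Rank by E/h (kJ/min): B 167, D 122, A 60.9. Include each in turn until the next type's E/h falls below the running intake rate.
Rate on top 1: 99.45. D: 122 > 99.45 → include.
Rate on top 2: 106.7. A: 60.9 < 106.7 → exclude; stop.
Optimal diet: B, D — 2 of 3 types.

2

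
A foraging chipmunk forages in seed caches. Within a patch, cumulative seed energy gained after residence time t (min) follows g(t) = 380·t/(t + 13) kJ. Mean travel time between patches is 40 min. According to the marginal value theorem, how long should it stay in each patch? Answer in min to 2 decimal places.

22.80 min

Maximise g(t)/(T+t): set derivative to zero → g'(t)(T+t) = g(t).
g'(t) = 380·13/(t + 13)². Setting 380·13/(t+13)² = 380t/[(t+13)(40+t)] gives 13(40+t) = t(t+13), so t² = 13×40 = 520.
t* = √520 = 22.8 min.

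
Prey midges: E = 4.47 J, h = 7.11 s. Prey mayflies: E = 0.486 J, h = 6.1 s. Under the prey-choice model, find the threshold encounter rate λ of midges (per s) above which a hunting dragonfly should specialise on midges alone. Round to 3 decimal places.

0.020 per s

At the threshold, the rate on midges alone equals the profitability of mayflies: λ·4.47/(1 + λ·7.11) = 0.486/6.1 = 0.07967.
Rearranging, λ(4.47 − 0.07967×7.11) = 0.07967, so λ = 0.07967/3.904 = 0.02041 per s.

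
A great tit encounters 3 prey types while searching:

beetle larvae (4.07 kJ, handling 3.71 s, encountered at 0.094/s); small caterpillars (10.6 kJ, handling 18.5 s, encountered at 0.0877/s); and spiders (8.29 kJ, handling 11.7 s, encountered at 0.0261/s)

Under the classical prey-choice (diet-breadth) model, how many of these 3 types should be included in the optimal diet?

3

Profitabilities (E/h, kJ/s): beetle larvae 1.1, spiders 0.709, small caterpillars 0.573. Add prey in this order while the next type's profitability exceeds the intake rate on those already taken.
Rate on top 1: 0.2837. spiders: 0.709 > 0.2837 → include.
Rate on top 2: 0.3621. small caterpillars: 0.573 > 0.3621 → include.
Optimal diet: beetle larvae, spiders, small caterpillars — 3 of 3 types.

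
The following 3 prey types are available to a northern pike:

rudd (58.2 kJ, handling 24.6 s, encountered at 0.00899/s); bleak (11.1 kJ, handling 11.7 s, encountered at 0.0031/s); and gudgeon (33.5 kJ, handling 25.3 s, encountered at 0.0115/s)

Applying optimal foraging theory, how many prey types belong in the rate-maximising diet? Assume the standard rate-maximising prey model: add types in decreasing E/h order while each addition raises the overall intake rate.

3

E/h in descending order: rudd 2.37, gudgeon 1.32, bleak 0.949 kJ/s. The optimal diet is the largest prefix of this list for which every included type satisfies E_i/h_i > R on the types above it.
Rate on top 1: 0.4285. gudgeon: 1.32 > 0.4285 → include.
Rate on top 2: 0.6008. bleak: 0.949 > 0.6008 → include.
Optimal diet: rudd, gudgeon, bleak — 3 of 3 types.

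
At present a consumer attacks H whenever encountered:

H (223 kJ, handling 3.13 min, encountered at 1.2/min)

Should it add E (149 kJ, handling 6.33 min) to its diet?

No

Current rate: (1.2×223)/(1 + 1.2×3.13) = 56.27 kJ/min.
Profitability of E: 149/6.33 = 23.54 kJ/min.
Since 23.54 < R, time spent handling E is better spent searching.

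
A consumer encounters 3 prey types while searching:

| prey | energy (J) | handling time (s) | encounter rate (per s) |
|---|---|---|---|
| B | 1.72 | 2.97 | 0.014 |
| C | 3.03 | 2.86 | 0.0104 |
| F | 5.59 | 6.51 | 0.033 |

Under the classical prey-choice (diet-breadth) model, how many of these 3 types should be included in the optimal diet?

3

Rank by E/h (J/s): C 1.06, F 0.859, B 0.579. Include each in turn until the next type's E/h falls below the running intake rate.
Rate on top 1: 0.0306. F: 0.859 > 0.0306 → include.
Rate on top 2: 0.1735. B: 0.579 > 0.1735 → include.
Optimal diet: C, F, B — 3 of 3 types.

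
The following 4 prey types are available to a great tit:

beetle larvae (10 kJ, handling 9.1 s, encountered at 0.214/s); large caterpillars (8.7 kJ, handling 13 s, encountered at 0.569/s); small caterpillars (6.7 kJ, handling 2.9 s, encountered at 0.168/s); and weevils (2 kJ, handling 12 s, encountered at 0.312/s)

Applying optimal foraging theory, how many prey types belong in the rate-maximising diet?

Rank by E/h (kJ/s): small caterpillars 2.31, beetle larvae 1.1, large caterpillars 0.669, weevils 0.167. Include each in turn until the next type's E/h falls below the running intake rate.
Rate on top 1: 0.7569. beetle larvae: 1.1 > 0.7569 → include.
Rate on top 2: 0.9508. large caterpillars: 0.669 < 0.9508 → exclude; stop.
Optimal diet: small caterpillars, beetle larvae — 2 of 4 types.

2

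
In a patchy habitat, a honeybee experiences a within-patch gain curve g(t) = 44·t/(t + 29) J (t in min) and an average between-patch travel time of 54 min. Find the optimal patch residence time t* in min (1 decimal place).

39.6 min

By the marginal value theorem, leave when the instantaneous gain rate g'(t) equals the habitat-wide average g(t)/(T + t).
g'(t) = 44·29/(t + 29)². Setting 44·29/(t+29)² = 44t/[(t+29)(54+t)] gives 29(54+t) = t(t+29), so t² = 29×54 = 1566.
t* = √1566 = 39.57 min.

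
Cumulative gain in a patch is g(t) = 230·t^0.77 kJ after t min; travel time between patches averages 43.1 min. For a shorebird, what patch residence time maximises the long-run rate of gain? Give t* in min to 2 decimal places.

By the marginal value theorem, leave when the instantaneous gain rate g'(t) equals the habitat-wide average g(t)/(T + t).
g'(t) = 0.77·230·t^-0.23. Setting 0.77·230·t^-0.23 = 230·t^0.77/(43.1+t) gives 0.77(43.1+t) = t, so 0.23·t = 0.77×43.1.
t* = 0.77×43.1/0.23 = 144.3 min.

144.29 min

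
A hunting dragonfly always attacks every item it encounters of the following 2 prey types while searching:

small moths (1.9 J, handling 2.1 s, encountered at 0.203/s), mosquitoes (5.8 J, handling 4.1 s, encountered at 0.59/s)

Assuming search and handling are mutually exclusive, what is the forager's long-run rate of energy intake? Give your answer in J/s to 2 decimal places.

0.99 J/s

R = Σλ_iE_i / (1 + Σλ_ih_i)
Numerator: 0.203×1.9 + 0.59×5.8 = 3.808
Denominator: 1 + 0.203×2.1 + 0.59×4.1 = 3.845
R = 3.808/3.845 = 0.9902 J/s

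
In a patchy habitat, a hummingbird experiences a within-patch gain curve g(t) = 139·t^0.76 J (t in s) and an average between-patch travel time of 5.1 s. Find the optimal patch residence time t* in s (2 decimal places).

16.15 s

By the marginal value theorem, leave when the instantaneous gain rate g'(t) equals the habitat-wide average g(t)/(T + t).
g'(t) = 0.76·139·t^-0.24. Setting 0.76·139·t^-0.24 = 139·t^0.76/(5.1+t) gives 0.76(5.1+t) = t, so 0.24·t = 0.76×5.1.
t* = 0.76×5.1/0.24 = 16.15 s.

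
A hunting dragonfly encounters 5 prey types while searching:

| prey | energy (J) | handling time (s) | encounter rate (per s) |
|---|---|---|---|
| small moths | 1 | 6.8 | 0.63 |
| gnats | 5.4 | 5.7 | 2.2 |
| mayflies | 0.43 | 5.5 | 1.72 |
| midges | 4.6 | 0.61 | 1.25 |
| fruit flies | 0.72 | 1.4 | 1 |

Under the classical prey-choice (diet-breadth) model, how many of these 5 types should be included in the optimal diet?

1

Rank by E/h (J/s): midges 7.54, gnats 0.947, fruit flies 0.514, small moths 0.147, mayflies 0.0782. Include each in turn until the next type's E/h falls below the running intake rate.
Rate on top 1: 3.262. gnats: 0.947 < 3.262 → exclude; stop.
Optimal diet: midges — 1 of 5 types.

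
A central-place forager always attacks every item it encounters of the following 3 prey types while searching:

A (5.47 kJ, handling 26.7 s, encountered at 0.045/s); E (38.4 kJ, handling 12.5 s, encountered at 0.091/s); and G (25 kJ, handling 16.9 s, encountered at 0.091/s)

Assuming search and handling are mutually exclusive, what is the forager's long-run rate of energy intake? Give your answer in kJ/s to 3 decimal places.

Energy encountered per unit search time: 0.045×5.47 + 0.091×38.4 + 0.091×25 = 6.016 kJ/s.
Handling time per unit search time: 0.045×26.7 + 0.091×12.5 + 0.091×16.9 = 3.877.
Rate = 6.016/(1 + 3.877) = 1.233 kJ/s.

1.233 kJ/s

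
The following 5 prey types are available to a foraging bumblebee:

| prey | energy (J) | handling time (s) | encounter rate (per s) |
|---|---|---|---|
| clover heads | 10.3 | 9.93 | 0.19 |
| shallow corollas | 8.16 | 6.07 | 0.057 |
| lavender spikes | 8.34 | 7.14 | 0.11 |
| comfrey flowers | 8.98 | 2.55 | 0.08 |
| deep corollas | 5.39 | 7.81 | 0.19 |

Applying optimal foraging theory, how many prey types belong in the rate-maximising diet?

Rank by E/h (J/s): comfrey flowers 3.52, shallow corollas 1.34, lavender spikes 1.17, clover heads 1.04, deep corollas 0.69. Include each in turn until the next type's E/h falls below the running intake rate.
Rate on top 1: 0.5967. shallow corollas: 1.34 > 0.5967 → include.
Rate on top 2: 0.7636. lavender spikes: 1.17 > 0.7636 → include.
Rate on top 3: 0.8996. clover heads: 1.04 > 0.8996 → include.
Rate on top 4: 0.9611. deep corollas: 0.69 < 0.9611 → exclude; stop.
Optimal diet: comfrey flowers, shallow corollas, lavender spikes, clover heads — 4 of 5 types.

4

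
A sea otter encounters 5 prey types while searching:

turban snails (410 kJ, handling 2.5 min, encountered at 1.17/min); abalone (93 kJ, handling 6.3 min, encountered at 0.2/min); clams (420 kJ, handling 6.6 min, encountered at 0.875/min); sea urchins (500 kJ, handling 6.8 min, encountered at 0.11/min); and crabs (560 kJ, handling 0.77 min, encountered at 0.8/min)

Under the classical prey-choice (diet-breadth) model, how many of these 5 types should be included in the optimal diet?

Rank by E/h (kJ/min): crabs 727, turban snails 164, sea urchins 73.5, clams 63.6, abalone 14.8. Include each in turn until the next type's E/h falls below the running intake rate.
Rate on top 1: 277.2. turban snails: 164 < 277.2 → exclude; stop.
Optimal diet: crabs — 1 of 5 types.

1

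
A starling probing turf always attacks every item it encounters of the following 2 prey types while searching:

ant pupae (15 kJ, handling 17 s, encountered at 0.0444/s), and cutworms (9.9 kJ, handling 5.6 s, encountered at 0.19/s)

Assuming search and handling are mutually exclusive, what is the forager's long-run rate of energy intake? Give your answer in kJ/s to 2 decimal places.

0.90 kJ/s

R = Σλ_iE_i / (1 + Σλ_ih_i)
Numerator: 0.0444×15 + 0.19×9.9 = 2.547
Denominator: 1 + 0.0444×17 + 0.19×5.6 = 2.819
R = 2.547/2.819 = 0.9036 kJ/s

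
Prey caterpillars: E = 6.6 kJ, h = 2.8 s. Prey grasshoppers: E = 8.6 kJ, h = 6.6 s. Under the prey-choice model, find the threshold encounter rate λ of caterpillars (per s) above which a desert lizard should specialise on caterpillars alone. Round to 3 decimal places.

0.441 per s

Drop grasshoppers once their profitability E₂/h₂ falls below the rate achievable on caterpillars alone: E₂/h₂ = λE₁/(1 + λh₁).
Solve for λ: λE₁h₂ = E₂(1 + λh₁) → λ(E₁h₂ − E₂h₁) = E₂ → λ = E₂/(E₁h₂ − E₂h₁).
λ = 8.6/(6.6×6.6 − 8.6×2.8) = 8.6/19.48 = 0.4415 per s.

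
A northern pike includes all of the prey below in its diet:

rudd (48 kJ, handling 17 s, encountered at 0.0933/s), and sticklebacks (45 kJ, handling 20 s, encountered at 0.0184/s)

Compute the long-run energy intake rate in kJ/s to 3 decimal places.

1.796 kJ/s

R = Σλ_iE_i / (1 + Σλ_ih_i)
Numerator: 0.0933×48 + 0.0184×45 = 5.306
Denominator: 1 + 0.0933×17 + 0.0184×20 = 2.954
R = 5.306/2.954 = 1.796 kJ/s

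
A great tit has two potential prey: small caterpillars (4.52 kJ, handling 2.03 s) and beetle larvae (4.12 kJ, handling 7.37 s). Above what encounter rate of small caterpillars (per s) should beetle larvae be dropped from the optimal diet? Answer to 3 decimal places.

0.165 per s

Drop beetle larvae once their profitability E₂/h₂ falls below the rate achievable on small caterpillars alone: E₂/h₂ = λE₁/(1 + λh₁).
Solve for λ: λE₁h₂ = E₂(1 + λh₁) → λ(E₁h₂ − E₂h₁) = E₂ → λ = E₂/(E₁h₂ − E₂h₁).
λ = 4.12/(4.52×7.37 − 4.12×2.03) = 4.12/24.95 = 0.1651 per s.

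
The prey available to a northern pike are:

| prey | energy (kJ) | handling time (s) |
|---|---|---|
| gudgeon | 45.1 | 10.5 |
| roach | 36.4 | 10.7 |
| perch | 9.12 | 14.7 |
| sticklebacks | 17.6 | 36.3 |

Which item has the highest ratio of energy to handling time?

gudgeon

Profitability E/h (kJ/s): gudgeon = 45.1/10.5 = 4.3, roach = 36.4/10.7 = 3.4, perch = 9.12/14.7 = 0.62, sticklebacks = 17.6/36.3 = 0.485.
Ranked: gudgeon > roach > perch > sticklebacks.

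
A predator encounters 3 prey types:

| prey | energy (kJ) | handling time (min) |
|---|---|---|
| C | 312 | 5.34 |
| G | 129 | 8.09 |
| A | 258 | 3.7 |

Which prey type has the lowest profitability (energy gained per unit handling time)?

In descending order of E/h:
A: 258/3.7 = 69.7 kJ/min
C: 312/5.34 = 58.4 kJ/min
G: 129/8.09 = 15.9 kJ/min

G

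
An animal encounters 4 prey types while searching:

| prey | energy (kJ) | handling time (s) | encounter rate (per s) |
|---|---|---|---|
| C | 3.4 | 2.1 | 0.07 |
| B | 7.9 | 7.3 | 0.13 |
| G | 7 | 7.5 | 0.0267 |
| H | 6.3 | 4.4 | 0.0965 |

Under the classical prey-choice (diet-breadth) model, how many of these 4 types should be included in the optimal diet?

4

E/h in descending order: C 1.62, H 1.43, B 1.08, G 0.933 kJ/s. The optimal diet is the largest prefix of this list for which every included type satisfies E_i/h_i > R on the types above it.
Rate on top 1: 0.2075. H: 1.43 > 0.2075 → include.
Rate on top 2: 0.5383. B: 1.08 > 0.5383 → include.
Rate on top 3: 0.7431. G: 0.933 > 0.7431 → include.
Optimal diet: C, H, B, G — 4 of 4 types.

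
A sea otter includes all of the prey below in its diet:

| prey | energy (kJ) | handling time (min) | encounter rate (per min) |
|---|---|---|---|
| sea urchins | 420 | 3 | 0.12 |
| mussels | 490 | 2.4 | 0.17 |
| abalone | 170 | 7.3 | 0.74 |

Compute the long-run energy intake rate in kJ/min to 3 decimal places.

36.192 kJ/min

R = Σλ_iE_i / (1 + Σλ_ih_i)
Numerator: 0.12×420 + 0.17×490 + 0.74×170 = 259.5
Denominator: 1 + 0.12×3 + 0.17×2.4 + 0.74×7.3 = 7.17
R = 259.5/7.17 = 36.19 kJ/min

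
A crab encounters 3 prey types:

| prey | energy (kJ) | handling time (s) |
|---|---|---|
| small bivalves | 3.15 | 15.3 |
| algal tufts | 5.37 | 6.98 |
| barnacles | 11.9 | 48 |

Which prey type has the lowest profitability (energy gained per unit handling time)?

Profitability E/h (kJ/s): small bivalves = 3.15/15.3 = 0.206, algal tufts = 5.37/6.98 = 0.769, barnacles = 11.9/48 = 0.248.
Ranked: algal tufts > barnacles > small bivalves.

small bivalves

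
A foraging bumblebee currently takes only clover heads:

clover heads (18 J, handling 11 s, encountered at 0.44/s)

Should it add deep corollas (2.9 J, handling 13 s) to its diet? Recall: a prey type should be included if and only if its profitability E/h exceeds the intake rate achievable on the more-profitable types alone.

On clover heads alone, R = ΣλE/(1+Σλh) = 7.92/5.84 = 1.356 J/s.
Profitability of deep corollas: 2.9/13 = 0.2231 J/s.
0.2231 < 1.356, so adding deep corollas would lower the average — exclude it.

No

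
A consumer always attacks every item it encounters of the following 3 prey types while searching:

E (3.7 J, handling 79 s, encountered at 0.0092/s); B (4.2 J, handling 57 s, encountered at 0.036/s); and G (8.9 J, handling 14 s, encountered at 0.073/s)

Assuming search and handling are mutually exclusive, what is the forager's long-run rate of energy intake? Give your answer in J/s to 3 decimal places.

R = Σλ_iE_i / (1 + Σλ_ih_i)
Numerator: 0.0092×3.7 + 0.036×4.2 + 0.073×8.9 = 0.8349
Denominator: 1 + 0.0092×79 + 0.036×57 + 0.073×14 = 4.801
R = 0.8349/4.801 = 0.1739 J/s

0.174 J/s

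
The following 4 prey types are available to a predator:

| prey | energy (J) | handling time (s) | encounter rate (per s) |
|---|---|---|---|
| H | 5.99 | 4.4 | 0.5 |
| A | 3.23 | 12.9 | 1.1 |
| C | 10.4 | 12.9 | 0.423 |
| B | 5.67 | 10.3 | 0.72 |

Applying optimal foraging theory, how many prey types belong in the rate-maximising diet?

Rank by E/h (J/s): H 1.36, C 0.806, B 0.55, A 0.25. Include each in turn until the next type's E/h falls below the running intake rate.
Rate on top 1: 0.9359. C: 0.806 < 0.9359 → exclude; stop.
Optimal diet: H — 1 of 4 types.

1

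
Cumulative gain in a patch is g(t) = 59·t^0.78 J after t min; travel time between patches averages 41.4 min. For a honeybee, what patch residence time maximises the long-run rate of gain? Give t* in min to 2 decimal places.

By the marginal value theorem, leave when the instantaneous gain rate g'(t) equals the habitat-wide average g(t)/(T + t).
g'(t) = 0.78·59·t^-0.22. Setting 0.78·59·t^-0.22 = 59·t^0.78/(41.4+t) gives 0.78(41.4+t) = t, so 0.22·t = 0.78×41.4.
t* = 0.78×41.4/0.22 = 146.8 min.

146.78 min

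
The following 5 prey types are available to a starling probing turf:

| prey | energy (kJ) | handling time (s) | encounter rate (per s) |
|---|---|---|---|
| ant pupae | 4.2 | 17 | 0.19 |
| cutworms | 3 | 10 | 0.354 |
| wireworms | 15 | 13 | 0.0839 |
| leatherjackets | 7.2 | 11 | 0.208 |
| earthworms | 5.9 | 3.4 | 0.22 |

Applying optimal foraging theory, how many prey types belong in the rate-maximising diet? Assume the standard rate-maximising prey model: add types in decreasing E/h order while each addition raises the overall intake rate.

2

E/h in descending order: earthworms 1.74, wireworms 1.15, leatherjackets 0.655, cutworms 0.3, ant pupae 0.247 kJ/s. The optimal diet is the largest prefix of this list for which every included type satisfies E_i/h_i > R on the types above it.
Rate on top 1: 0.7426. wireworms: 1.15 > 0.7426 → include.
Rate on top 2: 0.9006. leatherjackets: 0.655 < 0.9006 → exclude; stop.
Optimal diet: earthworms, wireworms — 2 of 5 types.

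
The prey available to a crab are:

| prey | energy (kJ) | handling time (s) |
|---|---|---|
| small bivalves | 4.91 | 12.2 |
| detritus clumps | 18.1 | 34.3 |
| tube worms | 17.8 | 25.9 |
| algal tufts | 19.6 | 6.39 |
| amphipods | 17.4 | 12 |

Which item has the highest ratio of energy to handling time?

algal tufts

Profitability E/h (kJ/s): small bivalves = 4.91/12.2 = 0.402, detritus clumps = 18.1/34.3 = 0.528, tube worms = 17.8/25.9 = 0.687, algal tufts = 19.6/6.39 = 3.07, amphipods = 17.4/12 = 1.45.
Ranked: algal tufts > amphipods > tube worms > detritus clumps > small bivalves.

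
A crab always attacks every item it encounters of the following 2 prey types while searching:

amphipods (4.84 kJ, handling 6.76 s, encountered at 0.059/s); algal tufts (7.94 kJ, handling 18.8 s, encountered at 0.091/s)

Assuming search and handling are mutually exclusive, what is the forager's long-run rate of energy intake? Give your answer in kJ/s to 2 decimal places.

Energy encountered per unit search time: 0.059×4.84 + 0.091×7.94 = 1.008 kJ/s.
Handling time per unit search time: 0.059×6.76 + 0.091×18.8 = 2.11.
Rate = 1.008/(1 + 2.11) = 0.3242 kJ/s.

0.32 kJ/s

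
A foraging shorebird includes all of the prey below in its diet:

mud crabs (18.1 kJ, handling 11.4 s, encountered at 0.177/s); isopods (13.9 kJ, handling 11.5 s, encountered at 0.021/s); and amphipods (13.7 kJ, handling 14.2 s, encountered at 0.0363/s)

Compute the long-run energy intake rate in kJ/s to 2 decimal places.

1.06 kJ/s

R = (0.177×18.1 + 0.021×13.9 + 0.0363×13.7) / (1 + 0.177×11.4 + 0.021×11.5 + 0.0363×14.2) = 3.993/3.775 = 1.058 kJ/s.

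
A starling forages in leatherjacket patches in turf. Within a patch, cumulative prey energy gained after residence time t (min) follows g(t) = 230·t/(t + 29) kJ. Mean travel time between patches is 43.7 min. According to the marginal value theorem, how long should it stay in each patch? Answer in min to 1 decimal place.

35.6 min

By the marginal value theorem, leave when the instantaneous gain rate g'(t) equals the habitat-wide average g(t)/(T + t).
g'(t) = 230·29/(t + 29)². Setting 230·29/(t+29)² = 230t/[(t+29)(43.7+t)] gives 29(43.7+t) = t(t+29), so t² = 29×43.7 = 1267.
t* = √1267 = 35.6 min.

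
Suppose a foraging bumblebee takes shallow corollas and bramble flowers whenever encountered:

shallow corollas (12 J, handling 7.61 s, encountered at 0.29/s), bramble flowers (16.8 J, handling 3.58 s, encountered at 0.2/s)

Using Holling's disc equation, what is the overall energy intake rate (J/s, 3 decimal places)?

Energy encountered per unit search time: 0.29×12 + 0.2×16.8 = 6.84 J/s.
Handling time per unit search time: 0.29×7.61 + 0.2×3.58 = 2.923.
Rate = 6.84/(1 + 2.923) = 1.744 J/s.

1.744 J/s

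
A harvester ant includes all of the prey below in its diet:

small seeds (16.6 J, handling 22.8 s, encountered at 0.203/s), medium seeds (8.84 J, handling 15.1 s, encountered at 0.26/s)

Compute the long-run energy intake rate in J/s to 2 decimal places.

0.59 J/s

R = (0.203×16.6 + 0.26×8.84) / (1 + 0.203×22.8 + 0.26×15.1) = 5.668/9.554 = 0.5933 J/s.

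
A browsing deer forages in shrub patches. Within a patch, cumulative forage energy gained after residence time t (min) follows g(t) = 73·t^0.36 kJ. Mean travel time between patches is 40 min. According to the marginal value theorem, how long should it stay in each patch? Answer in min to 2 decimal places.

22.50 min

Maximise g(t)/(T+t): set derivative to zero → g'(t)(T+t) = g(t).
g'(t) = 0.36·73·t^-0.64. Setting 0.36·73·t^-0.64 = 73·t^0.36/(40+t) gives 0.36(40+t) = t, so 0.64·t = 0.36×40.
t* = 0.36×40/0.64 = 22.5 min.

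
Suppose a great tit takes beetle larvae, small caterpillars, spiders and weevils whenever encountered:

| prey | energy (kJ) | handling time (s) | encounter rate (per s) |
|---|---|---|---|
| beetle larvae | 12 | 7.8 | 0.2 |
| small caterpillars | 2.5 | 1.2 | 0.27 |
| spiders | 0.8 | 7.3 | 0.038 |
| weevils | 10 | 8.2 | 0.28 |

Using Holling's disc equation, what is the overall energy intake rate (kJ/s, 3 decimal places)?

1.082 kJ/s

R = (0.2×12 + 0.27×2.5 + 0.038×0.8 + 0.28×10) / (1 + 0.2×7.8 + 0.27×1.2 + 0.038×7.3 + 0.28×8.2) = 5.905/5.457 = 1.082 kJ/s.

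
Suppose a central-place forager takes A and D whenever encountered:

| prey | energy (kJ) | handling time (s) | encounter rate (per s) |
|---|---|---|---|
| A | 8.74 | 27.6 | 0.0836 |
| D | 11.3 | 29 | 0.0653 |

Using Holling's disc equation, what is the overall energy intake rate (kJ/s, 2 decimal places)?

R = Σλ_iE_i / (1 + Σλ_ih_i)
Numerator: 0.0836×8.74 + 0.0653×11.3 = 1.469
Denominator: 1 + 0.0836×27.6 + 0.0653×29 = 5.201
R = 1.469/5.201 = 0.2824 kJ/s

0.28 kJ/s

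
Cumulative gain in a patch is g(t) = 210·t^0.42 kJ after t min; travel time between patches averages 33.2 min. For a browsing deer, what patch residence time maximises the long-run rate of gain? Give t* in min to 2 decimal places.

24.04 min

By the marginal value theorem, leave when the instantaneous gain rate g'(t) equals the habitat-wide average g(t)/(T + t).
g'(t) = 0.42·210·t^-0.58. Setting 0.42·210·t^-0.58 = 210·t^0.42/(33.2+t) gives 0.42(33.2+t) = t, so 0.58·t = 0.42×33.2.
t* = 0.42×33.2/0.58 = 24.04 min.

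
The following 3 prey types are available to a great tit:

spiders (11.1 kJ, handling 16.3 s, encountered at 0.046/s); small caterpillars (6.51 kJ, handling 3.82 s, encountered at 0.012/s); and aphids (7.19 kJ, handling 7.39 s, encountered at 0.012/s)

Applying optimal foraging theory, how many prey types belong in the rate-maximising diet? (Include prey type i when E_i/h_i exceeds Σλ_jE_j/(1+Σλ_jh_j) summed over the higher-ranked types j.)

3

E/h in descending order: small caterpillars 1.7, aphids 0.973, spiders 0.681 kJ/s. The optimal diet is the largest prefix of this list for which every included type satisfies E_i/h_i > R on the types above it.
Rate on top 1: 0.0747. aphids: 0.973 > 0.0747 → include.
Rate on top 2: 0.1449. spiders: 0.681 > 0.1449 → include.
Optimal diet: small caterpillars, aphids, spiders — 3 of 3 types.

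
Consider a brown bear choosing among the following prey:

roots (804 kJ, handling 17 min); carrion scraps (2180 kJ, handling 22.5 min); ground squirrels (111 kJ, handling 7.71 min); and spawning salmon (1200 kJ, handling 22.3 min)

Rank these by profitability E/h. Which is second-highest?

spawning salmon

In descending order of E/h:
carrion scraps: 2180/22.5 = 96.9 kJ/min
spawning salmon: 1200/22.3 = 53.8 kJ/min
roots: 804/17 = 47.3 kJ/min
ground squirrels: 111/7.71 = 14.4 kJ/min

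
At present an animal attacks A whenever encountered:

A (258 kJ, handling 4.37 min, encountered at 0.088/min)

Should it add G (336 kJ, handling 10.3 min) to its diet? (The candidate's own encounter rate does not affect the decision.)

On A alone, R = ΣλE/(1+Σλh) = 22.7/1.385 = 16.4 kJ/min.
Profitability of G: 336/10.3 = 32.62 kJ/min.
32.62 > 16.4, so adding G raises the average — include it.

Yes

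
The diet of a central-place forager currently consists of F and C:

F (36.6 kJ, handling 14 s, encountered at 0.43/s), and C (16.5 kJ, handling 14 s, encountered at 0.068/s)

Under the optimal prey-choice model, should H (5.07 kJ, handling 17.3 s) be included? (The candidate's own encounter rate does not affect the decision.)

No

Current rate: (0.43×36.6 + 0.068×16.5)/(1 + 0.43×14 + 0.068×14) = 2.115 kJ/s.
H: E/h = 5.07/17.3 = 0.2931 kJ/s.
0.2931 < 2.115, so adding H would lower the average — exclude it.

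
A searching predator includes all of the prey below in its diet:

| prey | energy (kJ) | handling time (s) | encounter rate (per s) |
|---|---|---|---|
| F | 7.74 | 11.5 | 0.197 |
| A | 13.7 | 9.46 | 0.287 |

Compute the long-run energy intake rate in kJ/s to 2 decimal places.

Energy encountered per unit search time: 0.197×7.74 + 0.287×13.7 = 5.457 kJ/s.
Handling time per unit search time: 0.197×11.5 + 0.287×9.46 = 4.981.
Rate = 5.457/(1 + 4.981) = 0.9124 kJ/s.

0.91 kJ/s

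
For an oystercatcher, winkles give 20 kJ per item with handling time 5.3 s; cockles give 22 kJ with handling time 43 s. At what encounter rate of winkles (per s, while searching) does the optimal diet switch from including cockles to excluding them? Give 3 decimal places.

The zero-one rule: include cockles iff E₂/h₂ > λE₁/(1+λh₁). Equality gives the switch point.
λE₁h₂ = E₂ + λE₂h₁ ⇒ λ = E₂/(E₁h₂ − E₂h₁) = 22/(860 − 116.6) = 0.02959 per s.

0.030 per s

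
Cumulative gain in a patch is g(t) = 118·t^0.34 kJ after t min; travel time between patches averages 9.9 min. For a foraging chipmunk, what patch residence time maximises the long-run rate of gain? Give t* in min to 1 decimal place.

Maximise g(t)/(T+t): set derivative to zero → g'(t)(T+t) = g(t).
g'(t) = 0.34·118·t^-0.66. Setting 0.34·118·t^-0.66 = 118·t^0.34/(9.9+t) gives 0.34(9.9+t) = t, so 0.66·t = 0.34×9.9.
t* = 0.34×9.9/0.66 = 5.1 min.

5.1 min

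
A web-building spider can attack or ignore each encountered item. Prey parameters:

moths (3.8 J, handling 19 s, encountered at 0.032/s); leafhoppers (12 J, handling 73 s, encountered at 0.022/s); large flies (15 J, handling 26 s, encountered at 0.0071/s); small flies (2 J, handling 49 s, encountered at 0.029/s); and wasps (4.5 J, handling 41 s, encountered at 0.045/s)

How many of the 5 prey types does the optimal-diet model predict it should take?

3

Profitabilities (E/h, J/s): large flies 0.577, moths 0.2, leafhoppers 0.164, wasps 0.11, small flies 0.0408. Add prey in this order while the next type's profitability exceeds the intake rate on those already taken.
Rate on top 1: 0.0899. moths: 0.2 > 0.0899 → include.
Rate on top 2: 0.1272. leafhoppers: 0.164 > 0.1272 → include.
Rate on top 3: 0.1448. wasps: 0.11 < 0.1448 → exclude; stop.
Optimal diet: large flies, moths, leafhoppers — 3 of 5 types.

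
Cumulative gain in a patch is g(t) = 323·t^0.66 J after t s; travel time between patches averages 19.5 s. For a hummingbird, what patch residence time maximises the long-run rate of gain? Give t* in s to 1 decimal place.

By the marginal value theorem, leave when the instantaneous gain rate g'(t) equals the habitat-wide average g(t)/(T + t).
g'(t) = 0.66·323·t^-0.34. Setting 0.66·323·t^-0.34 = 323·t^0.66/(19.5+t) gives 0.66(19.5+t) = t, so 0.34·t = 0.66×19.5.
t* = 0.66×19.5/0.34 = 37.85 s.

37.9 s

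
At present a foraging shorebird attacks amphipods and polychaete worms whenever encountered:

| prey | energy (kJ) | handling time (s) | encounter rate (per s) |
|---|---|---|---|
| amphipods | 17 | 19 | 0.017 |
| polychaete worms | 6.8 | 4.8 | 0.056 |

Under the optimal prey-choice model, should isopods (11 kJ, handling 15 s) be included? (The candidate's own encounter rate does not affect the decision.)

Intake rate on the current diet: R = (0.017×17 + 0.056×6.8) / (1 + 0.017×19 + 0.056×4.8) = 0.6698/1.592 = 0.4208 kJ/s.
isopods: E/h = 11/15 = 0.7333 kJ/s.
0.7333 > 0.4208, so adding isopods raises the average — include it.

Yes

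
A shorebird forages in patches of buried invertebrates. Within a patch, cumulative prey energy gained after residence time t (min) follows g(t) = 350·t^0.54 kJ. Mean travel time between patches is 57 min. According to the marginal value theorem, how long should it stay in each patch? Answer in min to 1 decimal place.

66.9 min

Maximise g(t)/(T+t): set derivative to zero → g'(t)(T+t) = g(t).
g'(t) = 0.54·350·t^-0.46. Setting 0.54·350·t^-0.46 = 350·t^0.54/(57+t) gives 0.54(57+t) = t, so 0.46·t = 0.54×57.
t* = 0.54×57/0.46 = 66.91 min.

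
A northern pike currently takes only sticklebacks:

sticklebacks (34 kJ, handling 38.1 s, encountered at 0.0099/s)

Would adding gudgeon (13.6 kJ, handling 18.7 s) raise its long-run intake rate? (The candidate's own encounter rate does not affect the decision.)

Current rate: (0.0099×34)/(1 + 0.0099×38.1) = 0.2444 kJ/s.
Profitability of gudgeon: 13.6/18.7 = 0.7273 kJ/s.
0.7273 > 0.2444, so adding gudgeon raises the average — include it.

Yes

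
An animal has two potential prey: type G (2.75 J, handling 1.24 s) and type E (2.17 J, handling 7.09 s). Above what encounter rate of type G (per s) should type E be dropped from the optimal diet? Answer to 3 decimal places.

At the threshold, the rate on type G alone equals the profitability of type E: λ·2.75/(1 + λ·1.24) = 2.17/7.09 = 0.3061.
Rearranging, λ(2.75 − 0.3061×1.24) = 0.3061, so λ = 0.3061/2.37 = 0.1291 per s.

0.129 per s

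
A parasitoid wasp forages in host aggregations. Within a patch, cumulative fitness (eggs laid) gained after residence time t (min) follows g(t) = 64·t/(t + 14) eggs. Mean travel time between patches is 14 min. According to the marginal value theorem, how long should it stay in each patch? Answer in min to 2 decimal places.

14.00 min

By the marginal value theorem, leave when the instantaneous gain rate g'(t) equals the habitat-wide average g(t)/(T + t).
g'(t) = 64·14/(t + 14)². Setting 64·14/(t+14)² = 64t/[(t+14)(14+t)] gives 14(14+t) = t(t+14), so t² = 14×14 = 196.
t* = √196 = 14 min.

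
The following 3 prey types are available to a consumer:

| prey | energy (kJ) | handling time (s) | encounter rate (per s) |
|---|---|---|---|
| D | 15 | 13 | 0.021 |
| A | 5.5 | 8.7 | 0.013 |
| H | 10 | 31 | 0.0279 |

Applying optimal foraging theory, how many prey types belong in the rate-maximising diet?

Rank by E/h (kJ/s): D 1.15, A 0.632, H 0.323. Include each in turn until the next type's E/h falls below the running intake rate.
Rate on top 1: 0.2474. A: 0.632 > 0.2474 → include.
Rate on top 2: 0.2788. H: 0.323 > 0.2788 → include.
Optimal diet: D, A, H — 3 of 3 types.

3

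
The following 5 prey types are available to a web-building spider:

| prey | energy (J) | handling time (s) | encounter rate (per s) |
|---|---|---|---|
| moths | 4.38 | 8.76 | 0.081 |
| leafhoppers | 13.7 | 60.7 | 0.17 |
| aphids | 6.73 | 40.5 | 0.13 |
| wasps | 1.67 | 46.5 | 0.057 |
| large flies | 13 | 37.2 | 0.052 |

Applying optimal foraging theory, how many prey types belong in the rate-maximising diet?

E/h in descending order: moths 0.5, large flies 0.349, leafhoppers 0.226, aphids 0.166, wasps 0.0359 J/s. The optimal diet is the largest prefix of this list for which every included type satisfies E_i/h_i > R on the types above it.
Rate on top 1: 0.2075. large flies: 0.349 > 0.2075 → include.
Rate on top 2: 0.2829. leafhoppers: 0.226 < 0.2829 → exclude; stop.
Optimal diet: moths, large flies — 2 of 5 types.

2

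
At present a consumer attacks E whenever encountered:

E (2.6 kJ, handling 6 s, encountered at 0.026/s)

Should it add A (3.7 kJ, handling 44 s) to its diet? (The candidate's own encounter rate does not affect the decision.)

Intake rate on the current diet: R = (0.026×2.6) / (1 + 0.026×6) = 0.0676/1.156 = 0.05848 kJ/s.
A: E/h = 3.7/44 = 0.08409 kJ/s.
0.08409 > 0.05848, so adding A raises the average — include it.

Yes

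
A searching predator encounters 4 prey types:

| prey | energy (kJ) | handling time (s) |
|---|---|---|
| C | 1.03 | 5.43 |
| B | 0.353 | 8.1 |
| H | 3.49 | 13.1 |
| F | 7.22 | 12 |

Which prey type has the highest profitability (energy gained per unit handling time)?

F

Profitability E/h (kJ/s): C = 1.03/5.43 = 0.19, B = 0.353/8.1 = 0.0436, H = 3.49/13.1 = 0.266, F = 7.22/12 = 0.602.
Ranked: F > H > C > B.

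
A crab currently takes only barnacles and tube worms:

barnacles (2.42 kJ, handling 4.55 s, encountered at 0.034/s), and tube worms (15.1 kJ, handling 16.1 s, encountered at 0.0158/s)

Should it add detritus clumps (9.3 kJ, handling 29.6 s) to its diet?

Current rate: (0.034×2.42 + 0.0158×15.1)/(1 + 0.034×4.55 + 0.0158×16.1) = 0.2277 kJ/s.
detritus clumps: E/h = 9.3/29.6 = 0.3142 kJ/s.
Since 0.3142 > R, including detritus clumps increases the long-run rate.

Yes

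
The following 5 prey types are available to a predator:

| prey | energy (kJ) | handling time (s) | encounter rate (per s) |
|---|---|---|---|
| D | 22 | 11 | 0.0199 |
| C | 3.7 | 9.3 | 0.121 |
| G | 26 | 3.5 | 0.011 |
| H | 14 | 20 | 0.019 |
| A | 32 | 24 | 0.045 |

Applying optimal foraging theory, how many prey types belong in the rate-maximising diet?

3

E/h in descending order: G 7.43, D 2, A 1.33, H 0.7, C 0.398 kJ/s. The optimal diet is the largest prefix of this list for which every included type satisfies E_i/h_i > R on the types above it.
Rate on top 1: 0.2754. D: 2 > 0.2754 → include.
Rate on top 2: 0.5756. A: 1.33 > 0.5756 → include.
Rate on top 3: 0.9257. H: 0.7 < 0.9257 → exclude; stop.
Optimal diet: G, D, A — 3 of 5 types.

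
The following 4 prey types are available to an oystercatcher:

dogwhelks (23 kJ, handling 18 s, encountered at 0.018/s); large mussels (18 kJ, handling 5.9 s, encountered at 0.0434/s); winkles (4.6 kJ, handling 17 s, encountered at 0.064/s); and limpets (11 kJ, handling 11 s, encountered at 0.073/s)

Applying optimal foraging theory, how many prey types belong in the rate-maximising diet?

3

E/h in descending order: large mussels 3.05, dogwhelks 1.28, limpets 1, winkles 0.271 kJ/s. The optimal diet is the largest prefix of this list for which every included type satisfies E_i/h_i > R on the types above it.
Rate on top 1: 0.6219. dogwhelks: 1.28 > 0.6219 → include.
Rate on top 2: 0.7564. limpets: 1 > 0.7564 → include.
Rate on top 3: 0.8385. winkles: 0.271 < 0.8385 → exclude; stop.
Optimal diet: large mussels, dogwhelks, limpets — 3 of 4 types.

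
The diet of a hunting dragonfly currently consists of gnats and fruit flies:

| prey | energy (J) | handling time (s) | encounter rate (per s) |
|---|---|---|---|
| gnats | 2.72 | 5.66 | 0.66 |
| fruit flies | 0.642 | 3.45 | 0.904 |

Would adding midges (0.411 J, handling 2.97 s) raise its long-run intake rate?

On gnats and fruit flies alone, R = ΣλE/(1+Σλh) = 2.376/7.854 = 0.3025 J/s.
midges: E/h = 0.411/2.97 = 0.1384 J/s.
0.1384 < 0.3025, so adding midges would lower the average — exclude it.

No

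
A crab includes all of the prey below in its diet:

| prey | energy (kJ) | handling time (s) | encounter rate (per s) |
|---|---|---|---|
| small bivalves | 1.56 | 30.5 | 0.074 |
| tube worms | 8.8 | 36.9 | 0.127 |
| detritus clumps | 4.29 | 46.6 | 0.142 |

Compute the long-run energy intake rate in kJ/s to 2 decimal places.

R = (0.074×1.56 + 0.127×8.8 + 0.142×4.29) / (1 + 0.074×30.5 + 0.127×36.9 + 0.142×46.6) = 1.842/14.56 = 0.1265 kJ/s.

0.13 kJ/s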